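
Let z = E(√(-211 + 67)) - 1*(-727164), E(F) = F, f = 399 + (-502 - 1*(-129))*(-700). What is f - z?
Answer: -465665 - 12*I ≈ -4.6567e+5 - 12.0*I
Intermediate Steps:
f = 261499 (f = 399 + (-502 + 129)*(-700) = 399 - 373*(-700) = 399 + 261100 = 261499)
z = 727164 + 12*I (z = √(-211 + 67) - 1*(-727164) = √(-144) + 727164 = 12*I + 727164 = 727164 + 12*I ≈ 7.2716e+5 + 12.0*I)
f - z = 261499 - (727164 + 12*I) = 261499 + (-727164 - 12*I) = -465665 - 12*I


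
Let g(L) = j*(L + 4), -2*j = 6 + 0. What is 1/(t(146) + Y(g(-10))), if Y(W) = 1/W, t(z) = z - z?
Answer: 18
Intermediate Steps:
j = -3 (j = -(6 + 0)/2 = -½*6 = -3)
t(z) = 0
g(L) = -12 - 3*L (g(L) = -3*(L + 4) = -3*(4 + L) = -12 - 3*L)
1/(t(146) + Y(g(-10))) = 1/(0 + 1/(-12 - 3*(-10))) = 1/(0 + 1/(-12 + 30)) = 1/(0 + 1/18) = 1/(1/18) = 18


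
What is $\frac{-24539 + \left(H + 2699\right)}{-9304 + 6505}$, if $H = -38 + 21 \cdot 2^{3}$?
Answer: $\frac{21710}{2799} \approx 7.7563$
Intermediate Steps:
$H = 130$ ($H = -38 + 21 \cdot 8 = -38 + 168 = 130$)
$\frac{-24539 + \left(H + 2699\right)}{-9304 + 6505} = \frac{-24539 + \left(130 + 2699\right)}{-9304 + 6505} = \frac{-24539 + 2829}{-2799} = \left(-21710\right) \left(- \frac{1}{2799}\right) = \frac{21710}{2799}$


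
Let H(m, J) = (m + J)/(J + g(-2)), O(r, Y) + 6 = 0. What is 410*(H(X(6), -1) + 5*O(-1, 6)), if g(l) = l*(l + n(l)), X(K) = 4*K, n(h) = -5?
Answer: -150470/13 ≈ -11575.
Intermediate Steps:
O(r, Y) = -6 (O(r, Y) = -6 + 0 = -6)
g(l) = l*(-5 + l) (g(l) = l*(l - 5) = l*(-5 + l))
H(m, J) = (J + m)/(14 + J) (H(m, J) = (m + J)/(J - 2*(-5 - 2)) = (J + m)/(J - 2*(-7)) = (J + m)/(J + 14) = (J + m)/(14 + J))
410*(H(X(6), -1) + 5*O(-1, 6)) = 410*((-1 + 4*6)/(14 - 1) + 5*(-6)) = 410*((-1 + 24)/13 - 30) = 410*((1/13)*23 - 30) = 410*(23/13 - 30) = 410*(-367/13) = -150470/13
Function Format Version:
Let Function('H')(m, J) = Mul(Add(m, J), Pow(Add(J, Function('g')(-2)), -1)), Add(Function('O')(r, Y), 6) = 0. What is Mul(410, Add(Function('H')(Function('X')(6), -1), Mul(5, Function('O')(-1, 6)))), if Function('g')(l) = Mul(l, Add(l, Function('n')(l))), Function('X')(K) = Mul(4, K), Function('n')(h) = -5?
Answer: Rational(-150470, 13) ≈ -11575.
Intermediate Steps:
Function('O')(r, Y) = -6 (Function('O')(r, Y) = Add(-6, 0) = -6)
Function('g')(l) = Mul(l, Add(-5, l)) (Function('g')(l) = Mul(l, Add(l, -5)) = Mul(l, Add(-5, l)))
Function('H')(m, J) = Mul(Pow(Add(14, J), -1), Add(J, m)) (Function('H')(m, J) = Mul(Add(m, J), Pow(Add(J, Mul(-2, Add(-5, -2))), -1)) = Mul(Add(J, m), Pow(Add(J, Mul(-2, -7)), -1)) = Mul(Add(J, m), Pow(Add(J, 14), -1)) = Mul(Add(J, m), Pow(Add(14, J), -1)) = Mul(Pow(Add(14, J), -1), Add(J, m)))
Mul(410, Add(Function('H')(Function('X')(6), -1), Mul(5, Function('O')(-1, 6)))) = Mul(410, Add(Mul(Pow(Add(14, -1), -1), Add(-1, Mul(4, 6))), Mul(5, -6))) = Mul(410, Add(Mul(Pow(13, -1), Add(-1, 24)), -30)) = Mul(410, Add(Mul(Rational(1, 13), 23), -30)) = Mul(410, Add(Rational(23, 13), -30)) = Mul(410, Rational(-367, 13)) = Rational(-150470, 13)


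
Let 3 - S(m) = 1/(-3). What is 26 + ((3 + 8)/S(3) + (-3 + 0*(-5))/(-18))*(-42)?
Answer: -598/5 ≈ -119.60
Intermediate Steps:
S(m) = 10/3 (S(m) = 3 - 1/(-3) = 3 - 1*(-⅓) = 3 + ⅓ = 10/3)
26 + ((3 + 8)/S(3) + (-3 + 0*(-5))/(-18))*(-42) = 26 + ((3 + 8)/(10/3) + (-3 + 0*(-5))/(-18))*(-42) = 26 + (11*(3/10) + (-3 + 0)*(-1/18))*(-42) = 26 + (33/10 - 3*(-1/18))*(-42) = 26 + (33/10 + ⅙)*(-42) = 26 + (52/15)*(-42) = 26 - 728/5 = -598/5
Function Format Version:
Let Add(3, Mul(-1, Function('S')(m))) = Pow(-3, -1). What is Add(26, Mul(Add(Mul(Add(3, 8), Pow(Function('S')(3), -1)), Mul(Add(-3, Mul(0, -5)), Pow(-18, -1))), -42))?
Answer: Rational(-598, 5) ≈ -119.60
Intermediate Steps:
Function('S')(m) = Rational(10, 3) (Function('S')(m) = Add(3, Mul(-1, Pow(-3, -1))) = Add(3, Mul(-1, Rational(-1, 3))) = Add(3, Rational(1, 3)) = Rational(10, 3))
Add(26, Mul(Add(Mul(Add(3, 8), Pow(Function('S')(3), -1)), Mul(Add(-3, Mul(0, -5)), Pow(-18, -1))), -42)) = Add(26, Mul(Add(Mul(Add(3, 8), Pow(Rational(10, 3), -1)), Mul(Add(-3, Mul(0, -5)), Pow(-18, -1))), -42)) = Add(26, Mul(Add(Mul(11, Rational(3, 10)), Mul(Add(-3, 0), Rational(-1, 18))), -42)) = Add(26, Mul(Add(Rational(33, 10), Mul(-3, Rational(-1, 18))), -42)) = Add(26, Mul(Add(Rational(33, 10), Rational(1, 6)), -42)) = Add(26, Mul(Rational(52, 15), -42)) = Add(26, Rational(-728, 5)) = Rational(-598, 5)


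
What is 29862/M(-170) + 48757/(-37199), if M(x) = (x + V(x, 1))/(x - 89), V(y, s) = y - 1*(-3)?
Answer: 287690232233/12536063 ≈ 22949.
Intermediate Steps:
V(y, s) = 3 + y (V(y, s) = y + 3 = 3 + y)
M(x) = (3 + 2*x)/(-89 + x) (M(x) = (x + (3 + x))/(x - 89) = (3 + 2*x)/(-89 + x))
29862/M(-170) + 48757/(-37199) = 29862/(((3 + 2*(-170))/(-89 - 170))) + 48757/(-37199) = 29862/(((3 - 340)/(-259))) + 48757*(-1/37199) = 29862/((-1/259*(-337))) - 48757/37199 = 29862/(337/259) - 48757/37199 = 29862*(259/337) - 48757/37199 = 7734258/337 - 48757/37199 = 287690232233/12536063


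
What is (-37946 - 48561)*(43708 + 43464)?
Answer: -7540988204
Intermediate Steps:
(-37946 - 48561)*(43708 + 43464) = -86507*87172 = -7540988204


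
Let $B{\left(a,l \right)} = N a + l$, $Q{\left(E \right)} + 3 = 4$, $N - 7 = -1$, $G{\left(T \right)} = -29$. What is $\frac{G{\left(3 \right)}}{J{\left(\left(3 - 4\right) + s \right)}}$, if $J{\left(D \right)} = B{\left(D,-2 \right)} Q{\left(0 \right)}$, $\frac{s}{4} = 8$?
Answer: $- \frac{29}{184} \approx -0.15761$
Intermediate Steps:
$s = 32$ ($s = 4 \cdot 8 = 32$)
$N = 6$ ($N = 7 - 1 = 6$)
$Q{\left(E \right)} = 1$ ($Q{\left(E \right)} = -3 + 4 = 1$)
$B{\left(a,l \right)} = l + 6 a$ ($B{\left(a,l \right)} = 6 a + l = l + 6 a$)
$J{\left(D \right)} = -2 + 6 D$ ($J{\left(D \right)} = \left(-2 + 6 D\right) 1 = -2 + 6 D$)
$\frac{G{\left(3 \right)}}{J{\left(\left(3 - 4\right) + s \right)}} = - \frac{29}{-2 + 6 \left(\left(3 - 4\right) + 32\right)} = - \frac{29}{-2 + 6 \left(-1 + 32\right)} = - \frac{29}{-2 + 6 \cdot 31} = - \frac{29}{-2 + 186} = - \frac{29}{184}$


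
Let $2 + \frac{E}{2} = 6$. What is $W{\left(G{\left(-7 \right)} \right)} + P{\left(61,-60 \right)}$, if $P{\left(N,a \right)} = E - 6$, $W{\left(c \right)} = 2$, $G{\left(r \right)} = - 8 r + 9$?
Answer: $4$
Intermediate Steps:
$E = 8$ ($E = -4 + 2 \cdot 6 = -4 + 12 = 8$)
$G{\left(r \right)} = 9 - 8 r$
$P{\left(N,a \right)} = 2$ ($P{\left(N,a \right)} = 8 - 6 = 2$)
$W{\left(G{\left(-7 \right)} \right)} + P{\left(61,-60 \right)} = 2 + 2 = 4$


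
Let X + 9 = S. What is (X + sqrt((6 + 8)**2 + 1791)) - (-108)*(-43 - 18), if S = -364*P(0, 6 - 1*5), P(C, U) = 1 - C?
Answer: -6961 + sqrt(1987) ≈ -6916.4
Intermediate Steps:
S = -364 (S = -364*(1 - 1*0) = -364*(1 + 0) = -364*1 = -364)
X = -373 (X = -9 - 364 = -373)
(X + sqrt((6 + 8)**2 + 1791)) - (-108)*(-43 - 18) = (-373 + sqrt((6 + 8)**2 + 1791)) - (-108)*(-43 - 18) = (-373 + sqrt(14**2 + 1791)) - (-108)*(-61) = (-373 + sqrt(196 + 1791)) - 1*6588 = (-373 + sqrt(1987)) - 6588 = -6961 + sqrt(1987)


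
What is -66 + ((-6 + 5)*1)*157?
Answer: -223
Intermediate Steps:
-66 + ((-6 + 5)*1)*157 = -66 - 1*1*157 = -66 - 1*157 = -66 - 157 = -223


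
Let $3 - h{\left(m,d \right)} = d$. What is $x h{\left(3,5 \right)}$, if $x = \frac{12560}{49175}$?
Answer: $- \frac{5024}{9835} \approx -0.51083$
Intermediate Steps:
$x = \frac{2512}{9835}$ ($x = 12560 \cdot \frac{1}{49175} = \frac{2512}{9835} \approx 0.25541$)
$h{\left(m,d \right)} = 3 - d$
$x h{\left(3,5 \right)} = \frac{2512 \left(3 - 5\right)}{9835} = \frac{2512}{9835} \left(-2\right) = - \frac{5024}{9835}$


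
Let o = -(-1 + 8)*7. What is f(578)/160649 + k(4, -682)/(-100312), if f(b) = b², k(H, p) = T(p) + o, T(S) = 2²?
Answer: 33519863413/16115022488 ≈ 2.0800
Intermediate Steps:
T(S) = 4
o = -49 (o = -7*7 = -1*49 = -49)
k(H, p) = -45 (k(H, p) = 4 - 49 = -45)
f(578)/160649 + k(4, -682)/(-100312) = 578²/160649 - 45/(-100312) = 334084*(1/160649) - 45*(-1/100312) = 334084/160649 + 45/100312 = 33519863413/16115022488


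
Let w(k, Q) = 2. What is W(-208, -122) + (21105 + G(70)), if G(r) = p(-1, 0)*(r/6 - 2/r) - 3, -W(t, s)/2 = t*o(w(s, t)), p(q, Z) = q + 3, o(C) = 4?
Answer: 2392874/105 ≈ 22789.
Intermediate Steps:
p(q, Z) = 3 + q
W(t, s) = -8*t (W(t, s) = -2*t*4 = -8*t)
G(r) = -3 - 4/r + r/3 (G(r) = (3 - 1)*(r/6 - 2/r) - 3 = 2*(r*(⅙) - 2/r) - 3 = 2*(r/6 - 2/r) - 3 = 2*(-2/r + r/6) - 3 = (-4/r + r/3) - 3 = -3 - 4/r + r/3)
W(-208, -122) + (21105 + G(70)) = -8*(-208) + (21105 + (-3 - 4/70 + (⅓)*70)) = 1664 + (21105 + (-3 - 4*1/70 + 70/3)) = 1664 + (21105 + (-3 - 2/35 + 70/3)) = 1664 + (21105 + 2129/105) = 1664 + 2218154/105 = 2392874/105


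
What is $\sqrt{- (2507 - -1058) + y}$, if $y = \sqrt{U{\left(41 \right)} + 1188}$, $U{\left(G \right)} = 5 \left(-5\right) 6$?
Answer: $\sqrt{-3565 + \sqrt{1038}} \approx 59.437 i$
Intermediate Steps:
$U{\left(G \right)} = -150$ ($U{\left(G \right)} = \left(-25\right) 6 = -150$)
$y = \sqrt{1038}$ ($y = \sqrt{-150 + 1188} = \sqrt{1038} \approx 32.218$)
$\sqrt{- (2507 - -1058) + y} = \sqrt{- (2507 - -1058) + \sqrt{1038}} = \sqrt{- (2507 + 1058) + \sqrt{1038}} = \sqrt{\left(-1\right) 3565 + \sqrt{1038}} = \sqrt{-3565 + \sqrt{1038}}$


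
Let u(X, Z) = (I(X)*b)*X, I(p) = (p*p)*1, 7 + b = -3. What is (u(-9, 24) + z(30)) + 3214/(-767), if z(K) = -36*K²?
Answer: -19262584/767 ≈ -25114.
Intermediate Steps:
b = -10 (b = -7 - 3 = -10)
I(p) = p² (I(p) = p²*1 = p²)
u(X, Z) = -10*X³ (u(X, Z) = (X²*(-10))*X = (-10*X²)*X = -10*X³)
(u(-9, 24) + z(30)) + 3214/(-767) = (-10*(-9)³ - 36*30²) + 3214/(-767) = (-10*(-729) - 36*900) + 3214*(-1/767) = (7290 - 32400) - 3214/767 = -25110 - 3214/767 = -19262584/767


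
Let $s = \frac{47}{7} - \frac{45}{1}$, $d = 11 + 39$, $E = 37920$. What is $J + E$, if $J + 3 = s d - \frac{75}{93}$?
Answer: $\frac{7812414}{217} \approx 36002.0$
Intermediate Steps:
$d = 50$
$s = - \frac{268}{7}$ ($s = 47 \cdot \frac{1}{7} - 45 = \frac{47}{7} - 45 = - \frac{268}{7} \approx -38.286$)
$J = - \frac{416226}{217}$ ($J = -3 - \left(\frac{13400}{7} + \frac{75}{93}\right) = -3 - \frac{415575}{217} = - \frac{416226}{217} \approx -1918.1$)
$J + E = - \frac{416226}{217} + 37920 = \frac{7812414}{217}$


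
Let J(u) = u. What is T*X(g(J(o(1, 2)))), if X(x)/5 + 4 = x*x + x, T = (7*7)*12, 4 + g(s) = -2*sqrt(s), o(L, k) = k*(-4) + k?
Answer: -47040 + 41160*I*sqrt(6) ≈ -47040.0 + 1.0082e+5*I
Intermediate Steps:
o(L, k) = -3*k (o(L, k) = -4*k + k = -3*k)
g(s) = -4 - 2*sqrt(s)
T = 588 (T = 49*12 = 588)
X(x) = -20 + 5*x + 5*x**2 (X(x) = -20 + 5*(x*x + x) = -20 + 5*(x**2 + x) = -20 + 5*(x + x**2) = -20 + (5*x + 5*x**2) = -20 + 5*x + 5*x**2)
T*X(g(J(o(1, 2)))) = 588*(-20 + 5*(-4 - 2*I*sqrt(6)) + 5*(-4 - 2*I*sqrt(6))**2) = 588*(-20 + (-20 - 10*I*sqrt(6)) + 5*(-4 - 2*I*sqrt(6))**2) = 588*(-40 + 5*(-4 - 2*I*sqrt(6))**2 - 10*I*sqrt(6)) = -23520 + 2940*(-4 - 2*I*sqrt(6))**2 - 5880*I*sqrt(6)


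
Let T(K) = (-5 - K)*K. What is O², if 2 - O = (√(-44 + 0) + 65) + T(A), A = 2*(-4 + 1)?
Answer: 3205 + 228*I*√11 ≈ 3205.0 + 756.19*I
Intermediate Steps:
A = -6 (A = 2*(-3) = -6)
T(K) = K*(-5 - K)
O = -57 - 2*I*√11 (O = 2 - ((√(-44 + 0) + 65) - 1*(-6)*(5 - 6)) = 2 - ((√(-44) + 65) - 1*(-6)*(-1)) = 2 - ((2*I*√11 + 65) - 6) = 2 - ((65 + 2*I*√11) - 6) = 2 - (59 + 2*I*√11) = 2 + (-59 - 2*I*√11) = -57 - 2*I*√11 ≈ -57.0 - 6.6332*I)
O² = (-57 - 2*I*√11)²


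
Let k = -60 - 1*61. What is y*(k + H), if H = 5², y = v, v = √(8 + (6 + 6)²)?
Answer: -192*√38 ≈ -1183.6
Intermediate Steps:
k = -121 (k = -60 - 61 = -121)
v = 2*√38 (v = √(8 + 12²) = √(8 + 144) = √152 = 2*√38 ≈ 12.329)
y = 2*√38 ≈ 12.329
H = 25
y*(k + H) = (2*√38)*(-121 + 25) = (2*√38)*(-96) = -192*√38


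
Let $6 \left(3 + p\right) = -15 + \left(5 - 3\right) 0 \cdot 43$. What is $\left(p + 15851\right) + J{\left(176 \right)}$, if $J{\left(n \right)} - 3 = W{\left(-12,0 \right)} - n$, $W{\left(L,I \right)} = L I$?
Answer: $\frac{31345}{2} \approx 15673.0$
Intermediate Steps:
$W{\left(L,I \right)} = I L$
$J{\left(n \right)} = 3 - n$ ($J{\left(n \right)} = 3 + \left(0 \left(-12\right) - n\right) = 3 + \left(0 - n\right) = 3 - n$)
$p = - \frac{11}{2}$ ($p = -3 + \frac{-15 + \left(5 - 3\right) 0 \cdot 43}{6} = -3 + \frac{-15 + 2 \cdot 0 \cdot 43}{6} = -3 + \frac{-15 + 0 \cdot 43}{6} = -3 + \frac{-15 + 0}{6} = -3 + \frac{1}{6} \left(-15\right) = -3 - \frac{5}{2} = - \frac{11}{2} \approx -5.5$)
$\left(p + 15851\right) + J{\left(176 \right)} = \left(- \frac{11}{2} + 15851\right) + \left(3 - 176\right) = \frac{31691}{2} + \left(3 - 176\right) = \frac{31691}{2} - 173 = \frac{31345}{2}$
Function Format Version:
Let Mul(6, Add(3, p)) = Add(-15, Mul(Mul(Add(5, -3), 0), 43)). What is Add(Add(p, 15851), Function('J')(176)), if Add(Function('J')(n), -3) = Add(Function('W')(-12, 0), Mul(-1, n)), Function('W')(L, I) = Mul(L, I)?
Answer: Rational(31345, 2) ≈ 15673.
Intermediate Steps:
Function('W')(L, I) = Mul(I, L)
Function('J')(n) = Add(3, Mul(-1, n)) (Function('J')(n) = Add(3, Add(Mul(0, -12), Mul(-1, n))) = Add(3, Add(0, Mul(-1, n))) = Add(3, Mul(-1, n)))
p = Rational(-11, 2) (p = Add(-3, Mul(Rational(1, 6), Add(-15, Mul(Mul(Add(5, -3), 0), 43)))) = Add(-3, Mul(Rational(1, 6), Add(-15, Mul(Mul(2, 0), 43)))) = Add(-3, Mul(Rational(1, 6), Add(-15, Mul(0, 43)))) = Add(-3, Mul(Rational(1, 6), Add(-15, 0))) = Add(-3, Mul(Rational(1, 6), -15)) = Add(-3, Rational(-5, 2)) = Rational(-11, 2) ≈ -5.5000)
Add(Add(p, 15851), Function('J')(176)) = Add(Add(Rational(-11, 2), 15851), Add(3, Mul(-1, 176))) = Add(Rational(31691, 2), Add(3, -176)) = Add(Rational(31691, 2), -173) = Rational(31345, 2)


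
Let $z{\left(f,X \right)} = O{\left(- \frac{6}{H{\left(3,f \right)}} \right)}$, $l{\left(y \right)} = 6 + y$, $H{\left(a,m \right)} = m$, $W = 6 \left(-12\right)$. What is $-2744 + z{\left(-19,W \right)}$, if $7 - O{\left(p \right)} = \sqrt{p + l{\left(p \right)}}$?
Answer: $-2737 - \frac{3 \sqrt{266}}{19} \approx -2739.6$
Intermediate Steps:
$W = -72$
$O{\left(p \right)} = 7 - \sqrt{6 + 2 p}$ ($O{\left(p \right)} = 7 - \sqrt{p + \left(6 + p\right)} = 7 - \sqrt{6 + 2 p}$)
$z{\left(f,X \right)} = 7 - \sqrt{6 - \frac{12}{f}}$ ($z{\left(f,X \right)} = 7 - \sqrt{6 + 2 \left(- \frac{6}{f}\right)} = 7 - \sqrt{6 - \frac{12}{f}}$)
$-2744 + z{\left(-19,W \right)} = -2744 + \left(7 - \sqrt{6} \sqrt{\frac{-2 - 19}{-19}}\right) = -2744 + \left(7 - \sqrt{6} \sqrt{\left(- \frac{1}{19}\right) \left(-21\right)}\right) = -2744 + \left(7 - \sqrt{6} \sqrt{\frac{21}{19}}\right) = -2744 + \left(7 - \sqrt{6} \frac{\sqrt{399}}{19}\right) = -2744 + \left(7 - \frac{3 \sqrt{266}}{19}\right) = -2737 - \frac{3 \sqrt{266}}{19}$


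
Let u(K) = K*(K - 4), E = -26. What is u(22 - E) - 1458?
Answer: 654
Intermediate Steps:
u(K) = K*(-4 + K)
u(22 - E) - 1458 = (22 - 1*(-26))*(-4 + (22 - 1*(-26))) - 1458 = (22 + 26)*(-4 + (22 + 26)) - 1458 = 48*(-4 + 48) - 1458 = 48*44 - 1458 = 2112 - 1458 = 654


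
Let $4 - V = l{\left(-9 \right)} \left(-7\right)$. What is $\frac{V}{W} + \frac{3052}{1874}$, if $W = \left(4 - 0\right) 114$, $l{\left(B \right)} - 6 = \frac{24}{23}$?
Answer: $\frac{8576725}{4913628} \approx 1.7455$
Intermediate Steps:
$l{\left(B \right)} = \frac{162}{23}$ ($l{\left(B \right)} = 6 + \frac{24}{23} = \frac{162}{23}$)
$V = \frac{1226}{23}$ ($V = 4 - \frac{162}{23} \left(-7\right) = 4 - - \frac{1134}{23} = 4 + \frac{1134}{23} = \frac{1226}{23} \approx 53.304$)
$W = 456$ ($W = \left(4 + 0\right) 114 = 4 \cdot 114 = 456$)
$\frac{V}{W} + \frac{3052}{1874} = \frac{1226}{23 \cdot 456} + \frac{3052}{1874} = \frac{1226}{23} \cdot \frac{1}{456} + 3052 \cdot \frac{1}{1874} = \frac{613}{5244} + \frac{1526}{937} = \frac{8576725}{4913628}$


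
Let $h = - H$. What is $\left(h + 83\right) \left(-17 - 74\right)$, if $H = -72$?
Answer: $-14105$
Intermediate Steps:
$h = 72$ ($h = \left(-1\right) \left(-72\right) = 72$)
$\left(h + 83\right) \left(-17 - 74\right) = \left(72 + 83\right) \left(-17 - 74\right) = 155 \left(-91\right) = -14105$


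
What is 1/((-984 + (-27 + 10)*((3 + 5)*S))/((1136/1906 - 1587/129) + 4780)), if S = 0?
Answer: -195399907/40323336 ≈ -4.8458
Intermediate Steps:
1/((-984 + (-27 + 10)*((3 + 5)*S))/((1136/1906 - 1587/129) + 4780)) = 1/((-984 + (-27 + 10)*((3 + 5)*0))/((1136/1906 - 1587/129) + 4780)) = 1/((-984 - 136*0)/((1136*(1/1906) - 1587*1/129) + 4780)) = 1/((-984 - 17*0)/((568/953 - 529/43) + 4780)) = 1/((-984 + 0)/(-479713/40979 + 4780)) = 1/(-984/195399907/40979) = 1/(-984*40979/195399907) = 1/(-40323336/195399907) = -195399907/40323336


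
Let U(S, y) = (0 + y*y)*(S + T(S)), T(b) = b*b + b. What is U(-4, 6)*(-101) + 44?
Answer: -29044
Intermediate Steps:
T(b) = b + b² (T(b) = b² + b = b + b²)
U(S, y) = y²*(S + S*(1 + S)) (U(S, y) = (0 + y*y)*(S + S*(1 + S)) = (0 + y²)*(S + S*(1 + S)) = y²*(S + S*(1 + S)))
U(-4, 6)*(-101) + 44 = -4*6²*(2 - 4)*(-101) + 44 = -4*36*(-2)*(-101) + 44 = 288*(-101) + 44 = -29088 + 44 = -29044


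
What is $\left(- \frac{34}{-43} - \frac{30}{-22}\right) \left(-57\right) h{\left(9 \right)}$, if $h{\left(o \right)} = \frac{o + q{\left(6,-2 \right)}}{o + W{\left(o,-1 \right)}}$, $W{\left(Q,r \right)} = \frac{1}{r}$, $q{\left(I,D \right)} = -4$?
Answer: $- \frac{290415}{3784} \approx -76.748$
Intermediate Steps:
$h{\left(o \right)} = \frac{-4 + o}{-1 + o}$ ($h{\left(o \right)} = \frac{o - 4}{o + \frac{1}{-1}} = \frac{-4 + o}{o - 1} = \frac{-4 + o}{-1 + o}$)
$\left(- \frac{34}{-43} - \frac{30}{-22}\right) \left(-57\right) h{\left(9 \right)} = \left(- \frac{34}{-43} - \frac{30}{-22}\right) \left(-57\right) \frac{-4 + 9}{-1 + 9} = \left(\left(-34\right) \left(- \frac{1}{43}\right) - - \frac{15}{11}\right) \left(-57\right) \frac{1}{8} \cdot 5 = \left(\frac{34}{43} + \frac{15}{11}\right) \left(-57\right) \frac{1}{8} \cdot 5 = \frac{1019}{473} \left(-57\right) \frac{5}{8} = \left(- \frac{58083}{473}\right) \frac{5}{8} = - \frac{290415}{3784}$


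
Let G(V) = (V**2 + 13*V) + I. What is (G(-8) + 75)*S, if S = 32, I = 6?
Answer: 1312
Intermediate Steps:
G(V) = 6 + V**2 + 13*V (G(V) = (V**2 + 13*V) + 6 = 6 + V**2 + 13*V)
(G(-8) + 75)*S = ((6 + (-8)**2 + 13*(-8)) + 75)*32 = ((6 + 64 - 104) + 75)*32 = (-34 + 75)*32 = 41*32 = 1312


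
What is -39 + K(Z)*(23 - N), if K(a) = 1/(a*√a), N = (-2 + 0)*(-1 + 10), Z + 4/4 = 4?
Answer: -39 + 41*√3/9 ≈ -31.110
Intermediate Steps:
Z = 3 (Z = -1 + 4 = 3)
N = -18 (N = -2*9 = -18)
K(a) = a^(-3/2) (K(a) = 1/(a^(3/2)) = a^(-3/2))
-39 + K(Z)*(23 - N) = -39 + (23 - 1*(-18))/3^(3/2) = -39 + (√3/9)*(23 + 18) = -39 + (√3/9)*41 = -39 + 41*√3/9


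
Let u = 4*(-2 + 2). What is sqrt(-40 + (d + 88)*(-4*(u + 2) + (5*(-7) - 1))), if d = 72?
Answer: 2*I*sqrt(1770) ≈ 84.143*I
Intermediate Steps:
u = 0 (u = 4*0 = 0)
sqrt(-40 + (d + 88)*(-4*(u + 2) + (5*(-7) - 1))) = sqrt(-40 + (72 + 88)*(-4*(0 + 2) + (5*(-7) - 1))) = sqrt(-40 + 160*(-4*2 + (-35 - 1))) = sqrt(-40 + 160*(-8 - 36)) = sqrt(-40 + 160*(-44)) = sqrt(-40 - 7040) = sqrt(-7080) = 2*I*sqrt(1770)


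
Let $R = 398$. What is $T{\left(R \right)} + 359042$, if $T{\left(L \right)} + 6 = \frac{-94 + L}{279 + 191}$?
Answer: $\frac{84373612}{235} \approx 3.5904 \cdot 10^{5}$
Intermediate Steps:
$T{\left(L \right)} = - \frac{31}{5} + \frac{L}{470}$ ($T{\left(L \right)} = -6 + \frac{-94 + L}{279 + 191} = -6 + \frac{-94 + L}{470} = -6 + \left(-94 + L\right) \frac{1}{470} = -6 + \left(- \frac{1}{5} + \frac{L}{470}\right) = - \frac{31}{5} + \frac{L}{470}$)
$T{\left(R \right)} + 359042 = \left(- \frac{31}{5} + \frac{1}{470} \cdot 398\right) + 359042 = \left(- \frac{31}{5} + \frac{199}{235}\right) + 359042 = - \frac{1258}{235} + 359042 = \frac{84373612}{235}$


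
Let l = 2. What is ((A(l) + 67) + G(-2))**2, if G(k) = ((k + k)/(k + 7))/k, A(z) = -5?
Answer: 97344/25 ≈ 3893.8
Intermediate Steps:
G(k) = 2/(7 + k) (G(k) = ((2*k)/(7 + k))/k = (2*k/(7 + k))/k = 2/(7 + k))
((A(l) + 67) + G(-2))**2 = ((-5 + 67) + 2/(7 - 2))**2 = (62 + 2/5)**2 = (312/5)**2 = 97344/25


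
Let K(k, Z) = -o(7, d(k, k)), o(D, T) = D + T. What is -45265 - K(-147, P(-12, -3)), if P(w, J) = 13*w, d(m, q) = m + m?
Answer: -45552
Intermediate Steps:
d(m, q) = 2*m
K(k, Z) = -7 - 2*k (K(k, Z) = -(7 + 2*k) = -7 - 2*k)
-45265 - K(-147, P(-12, -3)) = -45265 - (-7 - 2*(-147)) = -45265 - (-7 + 294) = -45265 - 1*287 = -45265 - 287 = -45552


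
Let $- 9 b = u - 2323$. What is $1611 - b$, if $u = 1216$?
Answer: $1488$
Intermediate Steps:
$b = 123$ ($b = - \frac{1216 - 2323}{9} = \left(- \frac{1}{9}\right) \left(-1107\right) = 123$)
$1611 - b = 1611 - 123 = 1488$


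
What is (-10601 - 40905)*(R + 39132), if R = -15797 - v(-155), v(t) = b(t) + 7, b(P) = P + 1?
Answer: -1209463892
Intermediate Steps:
b(P) = 1 + P
v(t) = 8 + t (v(t) = (1 + t) + 7 = 8 + t)
R = -15650 (R = -15797 - (8 - 155) = -15797 - 1*(-147) = -15797 + 147 = -15650)
(-10601 - 40905)*(R + 39132) = (-10601 - 40905)*(-15650 + 39132) = -51506*23482 = -1209463892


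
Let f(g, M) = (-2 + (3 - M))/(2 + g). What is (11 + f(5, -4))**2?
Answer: 6724/49 ≈ 137.22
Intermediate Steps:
f(g, M) = (1 - M)/(2 + g)
(11 + f(5, -4))**2 = (11 + (1 - 1*(-4))/(2 + 5))**2 = (11 + (1 + 4)/7)**2 = (11 + (1/7)*5)**2 = (11 + 5/7)**2 = (82/7)**2 = 6724/49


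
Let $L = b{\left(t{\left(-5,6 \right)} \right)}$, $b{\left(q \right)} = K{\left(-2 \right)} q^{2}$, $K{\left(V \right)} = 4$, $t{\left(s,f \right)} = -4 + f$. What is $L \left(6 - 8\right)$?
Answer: $-32$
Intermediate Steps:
$b{\left(q \right)} = 4 q^{2}$
$L = 16$ ($L = 4 \left(-4 + 6\right)^{2} = 4 \cdot 2^{2} = 4 \cdot 4 = 16$)
$L \left(6 - 8\right) = 16 \left(6 - 8\right) = 16 \left(-2\right) = -32$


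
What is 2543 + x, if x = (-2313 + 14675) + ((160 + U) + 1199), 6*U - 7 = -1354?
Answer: 32079/2 ≈ 16040.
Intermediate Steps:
U = -449/2 (U = 7/6 + (⅙)*(-1354) = 7/6 - 677/3 = -449/2 ≈ -224.50)
x = 26993/2 (x = (-2313 + 14675) + ((160 - 449/2) + 1199) = 12362 + (-129/2 + 1199) = 12362 + 2269/2 = 26993/2 ≈ 13497.)
2543 + x = 2543 + 26993/2 = 32079/2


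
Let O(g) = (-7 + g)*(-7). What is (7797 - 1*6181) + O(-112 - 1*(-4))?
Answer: 2421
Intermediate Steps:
O(g) = 49 - 7*g
(7797 - 1*6181) + O(-112 - 1*(-4)) = (7797 - 1*6181) + (49 - 7*(-112 - 1*(-4))) = (7797 - 6181) + (49 - 7*(-112 + 4)) = 1616 + (49 - 7*(-108)) = 1616 + (49 + 756) = 1616 + 805 = 2421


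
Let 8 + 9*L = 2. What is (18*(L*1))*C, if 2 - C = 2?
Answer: 0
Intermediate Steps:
L = -2/3 (L = -8/9 + (1/9)*2 = -8/9 + 2/9 = -2/3 ≈ -0.66667)
C = 0 (C = 2 - 1*2 = 2 - 2 = 0)
(18*(L*1))*C = (18*(-2/3*1))*0 = (18*(-2/3))*0 = -12*0 = 0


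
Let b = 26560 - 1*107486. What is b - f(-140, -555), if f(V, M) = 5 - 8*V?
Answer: -82051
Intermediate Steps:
b = -80926 (b = 26560 - 107486 = -80926)
b - f(-140, -555) = -80926 - (5 - 8*(-140)) = -80926 - (5 + 1120) = -80926 - 1*1125 = -80926 - 1125 = -82051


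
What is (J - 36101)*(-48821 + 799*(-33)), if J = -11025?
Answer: 3543309688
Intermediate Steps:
(J - 36101)*(-48821 + 799*(-33)) = (-11025 - 36101)*(-48821 + 799*(-33)) = -47126*(-48821 - 26367) = -47126*(-75188) = 3543309688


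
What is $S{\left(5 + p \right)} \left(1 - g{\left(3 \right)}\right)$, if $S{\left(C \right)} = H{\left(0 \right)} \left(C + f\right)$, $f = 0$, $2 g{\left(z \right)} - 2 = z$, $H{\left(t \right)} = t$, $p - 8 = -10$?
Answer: $0$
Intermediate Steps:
$p = -2$ ($p = 8 - 10 = -2$)
$g{\left(z \right)} = 1 + \frac{z}{2}$
$S{\left(C \right)} = 0$ ($S{\left(C \right)} = 0 \left(C + 0\right) = 0 C = 0$)
$S{\left(5 + p \right)} \left(1 - g{\left(3 \right)}\right) = 0 \left(1 - \left(1 + \frac{1}{2} \cdot 3\right)\right) = 0 \left(1 - \left(1 + \frac{3}{2}\right)\right) = 0 \left(1 - \frac{5}{2}\right) = 0 \left(- \frac{3}{2}\right) = 0$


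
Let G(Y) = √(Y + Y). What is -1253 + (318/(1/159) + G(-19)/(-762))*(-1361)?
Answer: -68816135 + 1361*I*√38/762 ≈ -6.8816e+7 + 11.01*I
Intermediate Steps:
G(Y) = √2*√Y (G(Y) = √(2*Y) = √2*√Y)
-1253 + (318/(1/159) + G(-19)/(-762))*(-1361) = -1253 + (318/(1/159) + (√2*√(-19))/(-762))*(-1361) = -1253 + (318/(1/159) + (√2*(I*√19))*(-1/762))*(-1361) = -1253 + (318*159 + (I*√38)*(-1/762))*(-1361) = -1253 + (50562 - I*√38/762)*(-1361) = -1253 + (-68814882 + 1361*I*√38/762) = -68816135 + 1361*I*√38/762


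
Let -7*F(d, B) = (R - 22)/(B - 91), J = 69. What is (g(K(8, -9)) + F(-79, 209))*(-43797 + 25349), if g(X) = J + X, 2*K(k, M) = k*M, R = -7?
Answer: -251695288/413 ≈ -6.0943e+5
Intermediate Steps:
F(d, B) = 29/(7*(-91 + B)) (F(d, B) = -(-7 - 22)/(7*(B - 91)) = -(-29)/(7*(-91 + B)) = 29/(7*(-91 + B)))
K(k, M) = M*k/2 (K(k, M) = (k*M)/2 = (M*k)/2 = M*k/2)
g(X) = 69 + X
(g(K(8, -9)) + F(-79, 209))*(-43797 + 25349) = ((69 + (½)*(-9)*8) + 29/(7*(-91 + 209)))*(-43797 + 25349) = ((69 - 36) + (29/7)/118)*(-18448) = (33 + (29/7)*(1/118))*(-18448) = (33 + 29/826)*(-18448) = (27287/826)*(-18448) = -251695288/413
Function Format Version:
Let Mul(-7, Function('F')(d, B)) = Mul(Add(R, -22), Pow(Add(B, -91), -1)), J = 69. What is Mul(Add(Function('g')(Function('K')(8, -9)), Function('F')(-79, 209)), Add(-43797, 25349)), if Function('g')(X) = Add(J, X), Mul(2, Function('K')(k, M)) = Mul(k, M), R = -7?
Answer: Rational(-251695288, 413) ≈ -6.0943e+5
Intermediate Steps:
Function('F')(d, B) = Mul(Rational(29, 7), Pow(Add(-91, B), -1)) (Function('F')(d, B) = Mul(Rational(-1, 7), Mul(Add(-7, -22), Pow(Add(B, -91), -1))) = Mul(Rational(-1, 7), Mul(-29, Pow(Add(-91, B), -1))) = Mul(Rational(29, 7), Pow(Add(-91, B), -1)))
Function('K')(k, M) = Mul(Rational(1, 2), M, k) (Function('K')(k, M) = Mul(Rational(1, 2), Mul(k, M)) = Mul(Rational(1, 2), Mul(M, k)) = Mul(Rational(1, 2), M, k))
Function('g')(X) = Add(69, X)
Mul(Add(Function('g')(Function('K')(8, -9)), Function('F')(-79, 209)), Add(-43797, 25349)) = Mul(Add(Add(69, Mul(Rational(1, 2), -9, 8)), Mul(Rational(29, 7), Pow(Add(-91, 209), -1))), Add(-43797, 25349)) = Mul(Add(Add(69, -36), Mul(Rational(29, 7), Pow(118, -1))), -18448) = Mul(Add(33, Mul(Rational(29, 7), Rational(1, 118))), -18448) = Mul(Add(33, Rational(29, 826)), -18448) = Mul(Rational(27287, 826), -18448) = Rational(-251695288, 413)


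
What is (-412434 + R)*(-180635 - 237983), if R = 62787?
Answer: 146368527846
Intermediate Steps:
(-412434 + R)*(-180635 - 237983) = (-412434 + 62787)*(-180635 - 237983) = -349647*(-418618) = 146368527846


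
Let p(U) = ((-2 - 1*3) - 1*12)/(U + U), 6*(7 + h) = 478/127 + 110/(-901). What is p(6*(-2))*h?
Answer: -2194613/484632 ≈ -4.5284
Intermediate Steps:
h = -2194613/343281 (h = -7 + (478/127 + 110/(-901))/6 = -7 + (478*(1/127) + 110*(-1/901))/6 = -7 + (478/127 - 110/901)/6 = -7 + (⅙)*(416708/114427) = -7 + 208354/343281 = -2194613/343281 ≈ -6.3931)
p(U) = -17/(2*U) (p(U) = ((-2 - 3) - 12)/((2*U)) = (-5 - 12)*(1/(2*U)) = -17/(2*U))
p(6*(-2))*h = -17/(2*(6*(-2)))*(-2194613/343281) = -17/2/(-12)*(-2194613/343281) = -17/2*(-1/12)*(-2194613/343281) = (17/24)*(-2194613/343281) = -2194613/484632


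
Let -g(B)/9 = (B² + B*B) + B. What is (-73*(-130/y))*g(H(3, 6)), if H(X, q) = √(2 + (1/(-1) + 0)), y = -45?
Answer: 5694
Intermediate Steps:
H(X, q) = 1 (H(X, q) = √(2 + (-1 + 0)) = √(2 - 1) = √1 = 1)
g(B) = -18*B² - 9*B (g(B) = -9*((B² + B*B) + B) = -9*((B² + B²) + B) = -9*(2*B² + B) = -9*(B + 2*B²) = -18*B² - 9*B)
(-73*(-130/y))*g(H(3, 6)) = (-73/((-45/(-130))))*(-9*1*(1 + 2*1)) = (-73/((-45*(-1/130))))*(-9*1*(1 + 2)) = (-73/9/26)*(-9*1*3) = -73*26/9*(-27) = -1898/9*(-27) = 5694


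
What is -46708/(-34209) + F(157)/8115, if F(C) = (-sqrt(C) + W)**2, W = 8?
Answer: 128865203/92535345 - 16*sqrt(157)/8115 ≈ 1.3679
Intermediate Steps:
F(C) = (8 - sqrt(C))**2 (F(C) = (-sqrt(C) + 8)**2 = (8 - sqrt(C))**2)
-46708/(-34209) + F(157)/8115 = -46708/(-34209) + (-8 + sqrt(157))**2/8115 = -46708*(-1/34209) + (-8 + sqrt(157))**2*(1/8115) = 46708/34209 + (-8 + sqrt(157))**2/8115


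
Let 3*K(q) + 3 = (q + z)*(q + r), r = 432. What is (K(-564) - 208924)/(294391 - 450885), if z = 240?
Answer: 194669/156494 ≈ 1.2439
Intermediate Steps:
K(q) = -1 + (240 + q)*(432 + q)/3 (K(q) = -1 + ((q + 240)*(q + 432))/3 = -1 + ((240 + q)*(432 + q))/3 = -1 + (240 + q)*(432 + q)/3)
(K(-564) - 208924)/(294391 - 450885) = ((34559 + 224*(-564) + (⅓)*(-564)²) - 208924)/(294391 - 450885) = ((34559 - 126336 + (⅓)*318096) - 208924)/(-156494) = ((34559 - 126336 + 106032) - 208924)*(-1/156494) = (14255 - 208924)*(-1/156494) = -194669*(-1/156494) = 194669/156494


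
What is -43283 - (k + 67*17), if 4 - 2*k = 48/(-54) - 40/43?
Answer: -17192440/387 ≈ -44425.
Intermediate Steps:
k = 1126/387 (k = 2 - (48/(-54) - 40/43)/2 = 2 - (48*(-1/54) - 40*1/43)/2 = 2 - (-8/9 - 40/43)/2 = 2 - ½*(-704/387) = 2 + 352/387 = 1126/387 ≈ 2.9096)
-43283 - (k + 67*17) = -43283 - (1126/387 + 67*17) = -43283 - (1126/387 + 1139) = -43283 - 1*441919/387 = -43283 - 441919/387 = -17192440/387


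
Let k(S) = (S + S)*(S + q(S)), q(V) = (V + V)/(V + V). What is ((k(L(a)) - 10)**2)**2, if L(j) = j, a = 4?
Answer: 810000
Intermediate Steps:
q(V) = 1 (q(V) = (2*V)/((2*V)) = (2*V)*(1/(2*V)) = 1)
k(S) = 2*S*(1 + S) (k(S) = (S + S)*(S + 1) = (2*S)*(1 + S) = 2*S*(1 + S))
((k(L(a)) - 10)**2)**2 = ((2*4*(1 + 4) - 10)**2)**2 = ((2*4*5 - 10)**2)**2 = ((40 - 10)**2)**2 = (30**2)**2 = 900**2 = 810000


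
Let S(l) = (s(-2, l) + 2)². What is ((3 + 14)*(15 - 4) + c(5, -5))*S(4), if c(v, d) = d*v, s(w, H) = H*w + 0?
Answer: 5832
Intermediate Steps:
s(w, H) = H*w
S(l) = (2 - 2*l)² (S(l) = (l*(-2) + 2)² = (-2*l + 2)² = (2 - 2*l)²)
((3 + 14)*(15 - 4) + c(5, -5))*S(4) = ((3 + 14)*(15 - 4) - 5*5)*(4*(1 - 1*4)²) = (17*11 - 25)*(4*(1 - 4)²) = (187 - 25)*(4*(-3)²) = 162*(4*9) = 162*36 = 5832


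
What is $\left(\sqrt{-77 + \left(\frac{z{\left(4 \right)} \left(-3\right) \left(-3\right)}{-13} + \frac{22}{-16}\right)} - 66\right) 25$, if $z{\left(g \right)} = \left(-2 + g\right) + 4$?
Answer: $-1650 + \frac{25 i \sqrt{223158}}{52} \approx -1650.0 + 227.11 i$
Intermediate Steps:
$z{\left(g \right)} = 2 + g$
$\left(\sqrt{-77 + \left(\frac{z{\left(4 \right)} \left(-3\right) \left(-3\right)}{-13} + \frac{22}{-16}\right)} - 66\right) 25 = \left(\sqrt{-77 + \left(\frac{\left(2 + 4\right) \left(-3\right) \left(-3\right)}{-13} + \frac{22}{-16}\right)} - 66\right) 25 = \left(\sqrt{-77 + \left(6 \left(-3\right) \left(-3\right) \left(- \frac{1}{13}\right) + 22 \left(- \frac{1}{16}\right)\right)} - 66\right) 25 = \left(\sqrt{-77 + \left(\left(-18\right) \left(-3\right) \left(- \frac{1}{13}\right) - \frac{11}{8}\right)} - 66\right) 25 = \left(\sqrt{-77 + \left(54 \left(- \frac{1}{13}\right) - \frac{11}{8}\right)} - 66\right) 25 = \left(\sqrt{-77 - \frac{575}{104}} - 66\right) 25 = \left(\sqrt{- \frac{8583}{104}} - 66\right) 25 = \left(\frac{i \sqrt{223158}}{52} - 66\right) 25 = \left(-66 + \frac{i \sqrt{223158}}{52}\right) 25 = -1650 + \frac{25 i \sqrt{223158}}{52}$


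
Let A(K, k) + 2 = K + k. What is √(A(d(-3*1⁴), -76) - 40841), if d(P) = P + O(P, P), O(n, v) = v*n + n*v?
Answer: 2*I*√10226 ≈ 202.25*I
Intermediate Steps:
O(n, v) = 2*n*v (O(n, v) = n*v + n*v = 2*n*v)
d(P) = P + 2*P² (d(P) = P + 2*P*P = P + 2*P²)
A(K, k) = -2 + K + k (A(K, k) = -2 + (K + k) = -2 + K + k)
√(A(d(-3*1⁴), -76) - 40841) = √((-2 + (-3*1⁴)*(1 + 2*(-3*1⁴)) - 76) - 40841) = √((-2 + (-3*1)*(1 + 2*(-3*1)) - 76) - 40841) = √((-2 - 3*(1 + 2*(-3)) - 76) - 40841) = √((-2 - 3*(1 - 6) - 76) - 40841) = √((-2 - 3*(-5) - 76) - 40841) = √((-2 + 15 - 76) - 40841) = √(-63 - 40841) = √(-40904) = 2*I*√10226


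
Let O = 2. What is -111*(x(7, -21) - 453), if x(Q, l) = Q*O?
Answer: 48729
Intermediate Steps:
x(Q, l) = 2*Q (x(Q, l) = Q*2 = 2*Q)
-111*(x(7, -21) - 453) = -111*(2*7 - 453) = -111*(14 - 453) = -111*(-439) = 48729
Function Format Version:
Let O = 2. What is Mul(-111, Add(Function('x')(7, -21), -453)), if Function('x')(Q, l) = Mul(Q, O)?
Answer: 48729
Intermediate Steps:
Function('x')(Q, l) = Mul(2, Q) (Function('x')(Q, l) = Mul(Q, 2) = Mul(2, Q))
Mul(-111, Add(Function('x')(7, -21), -453)) = Mul(-111, Add(Mul(2, 7), -453)) = Mul(-111, Add(14, -453)) = Mul(-111, -439) = 48729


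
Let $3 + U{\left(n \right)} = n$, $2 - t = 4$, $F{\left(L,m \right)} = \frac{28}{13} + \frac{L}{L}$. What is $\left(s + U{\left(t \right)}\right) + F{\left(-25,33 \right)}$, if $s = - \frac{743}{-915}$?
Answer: $- \frac{12301}{11895} \approx -1.0341$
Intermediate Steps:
$F{\left(L,m \right)} = \frac{41}{13}$ ($F{\left(L,m \right)} = 28 \cdot \frac{1}{13} + 1 = \frac{28}{13} + 1 = \frac{41}{13}$)
$t = -2$ ($t = 2 - 4 = -2$)
$U{\left(n \right)} = -3 + n$
$s = \frac{743}{915}$ ($s = \left(-743\right) \left(- \frac{1}{915}\right) = \frac{743}{915} \approx 0.81202$)
$\left(s + U{\left(t \right)}\right) + F{\left(-25,33 \right)} = \left(\frac{743}{915} - 5\right) + \frac{41}{13} = - \frac{3832}{915} + \frac{41}{13} = - \frac{12301}{11895}$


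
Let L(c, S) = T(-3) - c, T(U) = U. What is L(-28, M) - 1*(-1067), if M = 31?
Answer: 1092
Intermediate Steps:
L(c, S) = -3 - c
L(-28, M) - 1*(-1067) = (-3 - 1*(-28)) - 1*(-1067) = (-3 + 28) + 1067 = 25 + 1067 = 1092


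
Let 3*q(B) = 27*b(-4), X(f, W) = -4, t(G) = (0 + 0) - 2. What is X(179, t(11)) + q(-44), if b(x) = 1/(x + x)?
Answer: -41/8 ≈ -5.1250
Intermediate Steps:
t(G) = -2 (t(G) = 0 - 2 = -2)
b(x) = 1/(2*x)
q(B) = -9/8 (q(B) = (27*((½)/(-4)))/3 = (27*((½)*(-¼)))/3 = (27*(-⅛))/3 = (⅓)*(-27/8) = -9/8)
X(179, t(11)) + q(-44) = -4 - 9/8 = -41/8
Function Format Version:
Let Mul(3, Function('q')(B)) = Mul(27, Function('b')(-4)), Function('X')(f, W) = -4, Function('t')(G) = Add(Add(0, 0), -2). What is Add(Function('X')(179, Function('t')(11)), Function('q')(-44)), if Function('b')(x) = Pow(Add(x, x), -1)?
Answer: Rational(-41, 8) ≈ -5.1250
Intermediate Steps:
Function('t')(G) = -2 (Function('t')(G) = Add(0, -2) = -2)
Function('b')(x) = Mul(Rational(1, 2), Pow(x, -1)) (Function('b')(x) = Pow(Mul(2, x), -1) = Mul(Rational(1, 2), Pow(x, -1)))
Function('q')(B) = Rational(-9, 8) (Function('q')(B) = Mul(Rational(1, 3), Mul(27, Mul(Rational(1, 2), Pow(-4, -1)))) = Mul(Rational(1, 3), Mul(27, Mul(Rational(1, 2), Rational(-1, 4)))) = Mul(Rational(1, 3), Mul(27, Rational(-1, 8))) = Mul(Rational(1, 3), Rational(-27, 8)) = Rational(-9, 8))
Add(Function('X')(179, Function('t')(11)), Function('q')(-44)) = Add(-4, Rational(-9, 8)) = Rational(-41, 8)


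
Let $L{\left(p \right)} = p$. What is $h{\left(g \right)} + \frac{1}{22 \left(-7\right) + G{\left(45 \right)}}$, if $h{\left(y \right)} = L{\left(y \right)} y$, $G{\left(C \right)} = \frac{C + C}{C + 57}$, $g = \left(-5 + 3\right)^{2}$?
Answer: $\frac{41631}{2603} \approx 15.993$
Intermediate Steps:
$g = 4$ ($g = \left(-2\right)^{2} = 4$)
$G{\left(C \right)} = \frac{2 C}{57 + C}$
$h{\left(y \right)} = y^{2}$ ($h{\left(y \right)} = y y = y^{2}$)
$h{\left(g \right)} + \frac{1}{22 \left(-7\right) + G{\left(45 \right)}} = 4^{2} + \frac{1}{22 \left(-7\right) + 2 \cdot 45 \frac{1}{57 + 45}} = 16 + \frac{1}{-154 + 2 \cdot 45 \cdot \frac{1}{102}} = 16 + \frac{1}{-154 + \frac{15}{17}} = 16 + \frac{1}{- \frac{2603}{17}} = 16 - \frac{17}{2603} = \frac{41631}{2603}$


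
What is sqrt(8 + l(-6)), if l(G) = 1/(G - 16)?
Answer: 5*sqrt(154)/22 ≈ 2.8204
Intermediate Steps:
l(G) = 1/(-16 + G)
sqrt(8 + l(-6)) = sqrt(8 + 1/(-16 - 6)) = sqrt(8 + 1/(-22)) = sqrt(8 - 1/22) = sqrt(175/22) = 5*sqrt(154)/22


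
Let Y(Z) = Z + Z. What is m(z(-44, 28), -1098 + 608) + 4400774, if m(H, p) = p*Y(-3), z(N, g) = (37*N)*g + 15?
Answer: 4403714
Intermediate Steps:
Y(Z) = 2*Z
z(N, g) = 15 + 37*N*g (z(N, g) = 37*N*g + 15 = 15 + 37*N*g)
m(H, p) = -6*p (m(H, p) = p*(2*(-3)) = p*(-6) = -6*p)
m(z(-44, 28), -1098 + 608) + 4400774 = -6*(-1098 + 608) + 4400774 = -6*(-490) + 4400774 = 2940 + 4400774 = 4403714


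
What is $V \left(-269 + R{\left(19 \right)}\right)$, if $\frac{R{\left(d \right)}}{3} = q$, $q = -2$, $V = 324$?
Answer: $-89100$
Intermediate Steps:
$R{\left(d \right)} = -6$ ($R{\left(d \right)} = 3 \left(-2\right) = -6$)
$V \left(-269 + R{\left(19 \right)}\right) = 324 \left(-269 - 6\right) = 324 \left(-275\right) = -89100$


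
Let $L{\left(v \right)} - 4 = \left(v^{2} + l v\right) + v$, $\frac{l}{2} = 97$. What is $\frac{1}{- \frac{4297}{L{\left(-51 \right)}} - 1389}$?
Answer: $- \frac{7340}{10190963} \approx -0.00072025$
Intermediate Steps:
$l = 194$ ($l = 2 \cdot 97 = 194$)
$L{\left(v \right)} = 4 + v^{2} + 195 v$ ($L{\left(v \right)} = 4 + \left(\left(v^{2} + 194 v\right) + v\right) = 4 + \left(v^{2} + 195 v\right) = 4 + v^{2} + 195 v$)
$\frac{1}{- \frac{4297}{L{\left(-51 \right)}} - 1389} = \frac{1}{- \frac{4297}{4 + \left(-51\right)^{2} + 195 \left(-51\right)} - 1389} = \frac{1}{- \frac{4297}{4 + 2601 - 9945} - 1389} = \frac{1}{- \frac{4297}{-7340} - 1389} = \frac{1}{\left(-4297\right) \left(- \frac{1}{7340}\right) - 1389} = \frac{1}{\frac{4297}{7340} - 1389} = \frac{1}{- \frac{10190963}{7340}} = - \frac{7340}{10190963}$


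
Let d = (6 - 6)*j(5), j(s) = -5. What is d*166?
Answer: 0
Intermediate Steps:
d = 0 (d = (6 - 6)*(-5) = 0*(-5) = 0)
d*166 = 0*166 = 0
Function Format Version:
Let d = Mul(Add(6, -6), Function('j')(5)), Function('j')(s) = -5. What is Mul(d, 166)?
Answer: 0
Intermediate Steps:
d = 0 (d = Mul(Add(6, -6), -5) = Mul(0, -5) = 0)
Mul(d, 166) = Mul(0, 166) = 0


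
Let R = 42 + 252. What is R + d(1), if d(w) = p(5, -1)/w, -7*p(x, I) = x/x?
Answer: 2057/7 ≈ 293.86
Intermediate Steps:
p(x, I) = -⅐ (p(x, I) = -x/(7*x) = -⅐*1 = -⅐)
R = 294
d(w) = -1/(7*w)
R + d(1) = 294 - ⅐/1 = 294 - ⅐*1 = 294 - ⅐ = 2057/7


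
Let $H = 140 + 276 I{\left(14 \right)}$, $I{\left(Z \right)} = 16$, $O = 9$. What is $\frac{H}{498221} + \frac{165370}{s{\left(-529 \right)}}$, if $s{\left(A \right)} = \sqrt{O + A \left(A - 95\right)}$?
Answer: $\frac{4556}{498221} + \frac{33074 \sqrt{330105}}{66021} \approx 287.84$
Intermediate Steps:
$s{\left(A \right)} = \sqrt{9 + A \left(-95 + A\right)}$ ($s{\left(A \right)} = \sqrt{9 + A \left(A - 95\right)} = \sqrt{9 + A \left(-95 + A\right)}$)
$H = 4556$ ($H = 140 + 276 \cdot 16 = 140 + 4416 = 4556$)
$\frac{H}{498221} + \frac{165370}{s{\left(-529 \right)}} = \frac{4556}{498221} + \frac{165370}{\sqrt{9 + \left(-529\right)^{2} - -50255}} = 4556 \cdot \frac{1}{498221} + \frac{165370}{\sqrt{9 + 279841 + 50255}} = \frac{4556}{498221} + \frac{165370}{\sqrt{330105}} = \frac{4556}{498221} + 165370 \frac{\sqrt{330105}}{330105} = \frac{4556}{498221} + \frac{33074 \sqrt{330105}}{66021}$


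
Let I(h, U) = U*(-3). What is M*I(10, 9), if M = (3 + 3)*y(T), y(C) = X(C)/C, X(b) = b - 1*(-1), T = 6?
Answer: -189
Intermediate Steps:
X(b) = 1 + b (X(b) = b + 1 = 1 + b)
I(h, U) = -3*U
y(C) = (1 + C)/C
M = 7 (M = (3 + 3)*((1 + 6)/6) = 6*((⅙)*7) = 6*(7/6) = 7)
M*I(10, 9) = 7*(-3*9) = 7*(-27) = -189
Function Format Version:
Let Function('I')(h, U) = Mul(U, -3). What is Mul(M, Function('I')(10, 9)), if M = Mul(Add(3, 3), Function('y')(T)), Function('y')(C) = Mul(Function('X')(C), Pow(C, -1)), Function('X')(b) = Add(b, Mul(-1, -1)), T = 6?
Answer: -189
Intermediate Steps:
Function('X')(b) = Add(1, b) (Function('X')(b) = Add(b, 1) = Add(1, b))
Function('I')(h, U) = Mul(-3, U)
Function('y')(C) = Mul(Pow(C, -1), Add(1, C)) (Function('y')(C) = Mul(Add(1, C), Pow(C, -1)) = Mul(Pow(C, -1), Add(1, C)))
M = 7 (M = Mul(Add(3, 3), Mul(Pow(6, -1), Add(1, 6))) = Mul(6, Mul(Rational(1, 6), 7)) = Mul(6, Rational(7, 6)) = 7)
Mul(M, Function('I')(10, 9)) = Mul(7, Mul(-3, 9)) = Mul(7, -27) = -189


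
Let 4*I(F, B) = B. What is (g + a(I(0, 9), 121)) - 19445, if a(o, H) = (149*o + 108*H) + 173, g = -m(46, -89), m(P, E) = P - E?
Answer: -24015/4 ≈ -6003.8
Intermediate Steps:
I(F, B) = B/4
g = -135 (g = -(46 - 1*(-89)) = -(46 + 89) = -1*135 = -135)
a(o, H) = 173 + 108*H + 149*o (a(o, H) = (108*H + 149*o) + 173 = 173 + 108*H + 149*o)
(g + a(I(0, 9), 121)) - 19445 = (-135 + (173 + 108*121 + 149*((¼)*9))) - 19445 = (-135 + (173 + 13068 + 149*(9/4))) - 19445 = (-135 + (173 + 13068 + 1341/4)) - 19445 = (-135 + 54305/4) - 19445 = 53765/4 - 19445 = -24015/4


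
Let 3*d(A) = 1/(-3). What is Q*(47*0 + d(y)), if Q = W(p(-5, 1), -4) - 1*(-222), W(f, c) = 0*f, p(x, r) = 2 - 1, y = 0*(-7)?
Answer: -74/3 ≈ -24.667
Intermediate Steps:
y = 0
p(x, r) = 1
W(f, c) = 0
d(A) = -1/9 (d(A) = (1/3)/(-3) = (1/3)*(-1/3) = -1/9)
Q = 222 (Q = 0 - 1*(-222) = 0 + 222 = 222)
Q*(47*0 + d(y)) = 222*(47*0 - 1/9) = 222*(0 - 1/9) = 222*(-1/9) = -74/3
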